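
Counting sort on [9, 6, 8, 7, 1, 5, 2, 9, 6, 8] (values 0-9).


Input: [9, 6, 8, 7, 1, 5, 2, 9, 6, 8]
Counts: [0, 1, 1, 0, 0, 1, 2, 1, 2, 2]

Sorted: [1, 2, 5, 6, 6, 7, 8, 8, 9, 9]


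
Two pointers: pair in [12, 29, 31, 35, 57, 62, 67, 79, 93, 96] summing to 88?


lo=0(12)+hi=9(96)=108
lo=0(12)+hi=8(93)=105
lo=0(12)+hi=7(79)=91
lo=0(12)+hi=6(67)=79
lo=1(29)+hi=6(67)=96
lo=1(29)+hi=5(62)=91
lo=1(29)+hi=4(57)=86
lo=2(31)+hi=4(57)=88

Yes: 31+57=88


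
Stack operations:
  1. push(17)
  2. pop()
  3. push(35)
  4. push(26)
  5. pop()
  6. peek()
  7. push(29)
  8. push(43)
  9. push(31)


push(17) -> [17]
pop()->17, []
push(35) -> [35]
push(26) -> [35, 26]
pop()->26, [35]
peek()->35
push(29) -> [35, 29]
push(43) -> [35, 29, 43]
push(31) -> [35, 29, 43, 31]

Final stack: [35, 29, 43, 31]


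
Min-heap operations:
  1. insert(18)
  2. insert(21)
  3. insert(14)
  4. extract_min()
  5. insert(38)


insert(18) -> [18]
insert(21) -> [18, 21]
insert(14) -> [14, 21, 18]
extract_min()->14, [18, 21]
insert(38) -> [18, 21, 38]

Final heap: [18, 21, 38]


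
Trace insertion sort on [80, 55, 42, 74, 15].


Initial: [80, 55, 42, 74, 15]
Insert 55: [55, 80, 42, 74, 15]
Insert 42: [42, 55, 80, 74, 15]
Insert 74: [42, 55, 74, 80, 15]
Insert 15: [15, 42, 55, 74, 80]

Sorted: [15, 42, 55, 74, 80]


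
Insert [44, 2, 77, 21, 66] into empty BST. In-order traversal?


Insert 44: root
Insert 2: L from 44
Insert 77: R from 44
Insert 21: L from 44 -> R from 2
Insert 66: R from 44 -> L from 77

In-order: [2, 21, 44, 66, 77]


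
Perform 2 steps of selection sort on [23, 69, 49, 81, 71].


Initial: [23, 69, 49, 81, 71]
Step 1: min=23 at 0
  Swap: [23, 69, 49, 81, 71]
Step 2: min=49 at 2
  Swap: [23, 49, 69, 81, 71]

After 2 steps: [23, 49, 69, 81, 71]


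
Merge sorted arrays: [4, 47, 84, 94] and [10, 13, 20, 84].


Take 4 from A
Take 10 from B
Take 13 from B
Take 20 from B
Take 47 from A
Take 84 from A
Take 84 from B

Merged: [4, 10, 13, 20, 47, 84, 84, 94]


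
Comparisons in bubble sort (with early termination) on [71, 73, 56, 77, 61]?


Algorithm: bubble sort (with early termination)
Input: [71, 73, 56, 77, 61]
Sorted: [56, 61, 71, 73, 77]

10


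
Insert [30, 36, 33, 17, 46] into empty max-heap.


Insert 30: [30]
Insert 36: [36, 30]
Insert 33: [36, 30, 33]
Insert 17: [36, 30, 33, 17]
Insert 46: [46, 36, 33, 17, 30]

Final heap: [46, 36, 33, 17, 30]


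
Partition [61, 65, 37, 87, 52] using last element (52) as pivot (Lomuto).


Pivot: 52
  37 <= 52: swap -> [37, 65, 61, 87, 52]
Place pivot at 1: [37, 52, 61, 87, 65]

Partitioned: [37, 52, 61, 87, 65]


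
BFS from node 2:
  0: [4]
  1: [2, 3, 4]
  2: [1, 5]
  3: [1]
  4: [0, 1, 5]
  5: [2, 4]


Visit 2, enqueue [1, 5]
Visit 1, enqueue [3, 4]
Visit 5, enqueue []
Visit 3, enqueue []
Visit 4, enqueue [0]
Visit 0, enqueue []

BFS order: [2, 1, 5, 3, 4, 0]


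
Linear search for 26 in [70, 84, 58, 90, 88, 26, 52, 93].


i=0: 70!=26
i=1: 84!=26
i=2: 58!=26
i=3: 90!=26
i=4: 88!=26
i=5: 26==26 found!

Found at 5, 6 comps


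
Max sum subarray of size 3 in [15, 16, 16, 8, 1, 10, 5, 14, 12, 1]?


[0:3]: 47
[1:4]: 40
[2:5]: 25
[3:6]: 19
[4:7]: 16
[5:8]: 29
[6:9]: 31
[7:10]: 27

Max: 47 at [0:3]


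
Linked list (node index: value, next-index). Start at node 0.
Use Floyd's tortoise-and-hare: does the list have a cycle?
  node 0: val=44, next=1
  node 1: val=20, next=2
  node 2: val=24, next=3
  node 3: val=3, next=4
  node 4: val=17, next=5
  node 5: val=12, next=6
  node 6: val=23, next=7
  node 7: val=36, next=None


Floyd's tortoise (slow, +1) and hare (fast, +2):
  init: slow=0, fast=0
  step 1: slow=1, fast=2
  step 2: slow=2, fast=4
  step 3: slow=3, fast=6
  step 4: fast 6->7->None, no cycle

Cycle: no


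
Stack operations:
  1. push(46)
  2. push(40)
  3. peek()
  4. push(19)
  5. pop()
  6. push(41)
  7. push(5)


push(46) -> [46]
push(40) -> [46, 40]
peek()->40
push(19) -> [46, 40, 19]
pop()->19, [46, 40]
push(41) -> [46, 40, 41]
push(5) -> [46, 40, 41, 5]

Final stack: [46, 40, 41, 5]


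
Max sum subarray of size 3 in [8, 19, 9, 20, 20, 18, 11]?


[0:3]: 36
[1:4]: 48
[2:5]: 49
[3:6]: 58
[4:7]: 49

Max: 58 at [3:6]


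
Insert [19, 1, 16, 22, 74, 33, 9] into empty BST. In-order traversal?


Insert 19: root
Insert 1: L from 19
Insert 16: L from 19 -> R from 1
Insert 22: R from 19
Insert 74: R from 19 -> R from 22
Insert 33: R from 19 -> R from 22 -> L from 74
Insert 9: L from 19 -> R from 1 -> L from 16

In-order: [1, 9, 16, 19, 22, 33, 74]


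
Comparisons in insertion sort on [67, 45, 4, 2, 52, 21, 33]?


Algorithm: insertion sort
Input: [67, 45, 4, 2, 52, 21, 33]
Sorted: [2, 4, 21, 33, 45, 52, 67]

16


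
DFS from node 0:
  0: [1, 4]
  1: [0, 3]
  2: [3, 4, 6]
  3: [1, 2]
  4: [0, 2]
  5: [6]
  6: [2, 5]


Visit 0, push [4, 1]
Visit 1, push [3]
Visit 3, push [2]
Visit 2, push [6, 4]
Visit 4, push []
Visit 6, push [5]
Visit 5, push []

DFS order: [0, 1, 3, 2, 4, 6, 5]


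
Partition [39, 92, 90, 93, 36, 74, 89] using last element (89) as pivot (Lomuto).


Pivot: 89
  39 <= 89: advance i (no swap)
  36 <= 89: swap -> [39, 36, 90, 93, 92, 74, 89]
  74 <= 89: swap -> [39, 36, 74, 93, 92, 90, 89]
Place pivot at 3: [39, 36, 74, 89, 92, 90, 93]

Partitioned: [39, 36, 74, 89, 92, 90, 93]


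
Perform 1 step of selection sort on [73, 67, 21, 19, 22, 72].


Initial: [73, 67, 21, 19, 22, 72]
Step 1: min=19 at 3
  Swap: [19, 67, 21, 73, 22, 72]

After 1 step: [19, 67, 21, 73, 22, 72]


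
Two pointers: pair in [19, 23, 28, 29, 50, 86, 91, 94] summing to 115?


lo=0(19)+hi=7(94)=113
lo=1(23)+hi=7(94)=117
lo=1(23)+hi=6(91)=114
lo=2(28)+hi=6(91)=119
lo=2(28)+hi=5(86)=114
lo=3(29)+hi=5(86)=115

Yes: 29+86=115


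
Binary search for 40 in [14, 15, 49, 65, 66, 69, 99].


Step 1: lo=0, hi=6, mid=3, val=65
Step 2: lo=0, hi=2, mid=1, val=15
Step 3: lo=2, hi=2, mid=2, val=49

Not found


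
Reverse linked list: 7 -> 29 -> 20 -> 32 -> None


Step 1: curr=7, set curr.next=prev(None) | reversed so far: 7
Step 2: curr=29, set curr.next=prev(7) | reversed so far: 29 -> 7
Step 3: curr=20, set curr.next=prev(29) | reversed so far: 20 -> 29 -> 7
Step 4: curr=32, set curr.next=prev(20) | reversed so far: 32 -> 20 -> 29 -> 7

32 -> 20 -> 29 -> 7 -> None


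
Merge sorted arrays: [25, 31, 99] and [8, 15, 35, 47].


Take 8 from B
Take 15 from B
Take 25 from A
Take 31 from A
Take 35 from B
Take 47 from B

Merged: [8, 15, 25, 31, 35, 47, 99]


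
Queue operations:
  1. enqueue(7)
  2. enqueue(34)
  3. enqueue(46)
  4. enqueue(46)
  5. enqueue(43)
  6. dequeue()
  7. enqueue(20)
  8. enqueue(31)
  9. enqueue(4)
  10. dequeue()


enqueue(7) -> [7]
enqueue(34) -> [7, 34]
enqueue(46) -> [7, 34, 46]
enqueue(46) -> [7, 34, 46, 46]
enqueue(43) -> [7, 34, 46, 46, 43]
dequeue()->7, [34, 46, 46, 43]
enqueue(20) -> [34, 46, 46, 43, 20]
enqueue(31) -> [34, 46, 46, 43, 20, 31]
enqueue(4) -> [34, 46, 46, 43, 20, 31, 4]
dequeue()->34, [46, 46, 43, 20, 31, 4]

Final queue: [46, 46, 43, 20, 31, 4]


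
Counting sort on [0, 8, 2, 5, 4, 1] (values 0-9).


Input: [0, 8, 2, 5, 4, 1]
Counts: [1, 1, 1, 0, 1, 1, 0, 0, 1, 0]

Sorted: [0, 1, 2, 4, 5, 8]


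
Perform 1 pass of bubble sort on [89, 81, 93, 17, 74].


Initial: [89, 81, 93, 17, 74]
Pass 1: [81, 89, 17, 74, 93] (3 swaps)

After 1 pass: [81, 89, 17, 74, 93]


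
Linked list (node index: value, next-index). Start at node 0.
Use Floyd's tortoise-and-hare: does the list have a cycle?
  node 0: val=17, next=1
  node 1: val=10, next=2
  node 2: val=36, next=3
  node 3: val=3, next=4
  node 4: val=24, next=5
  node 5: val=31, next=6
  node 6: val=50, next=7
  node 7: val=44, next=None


Floyd's tortoise (slow, +1) and hare (fast, +2):
  init: slow=0, fast=0
  step 1: slow=1, fast=2
  step 2: slow=2, fast=4
  step 3: slow=3, fast=6
  step 4: fast 6->7->None, no cycle

Cycle: no


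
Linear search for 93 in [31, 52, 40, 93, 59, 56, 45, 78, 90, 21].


i=0: 31!=93
i=1: 52!=93
i=2: 40!=93
i=3: 93==93 found!

Found at 3, 4 comps


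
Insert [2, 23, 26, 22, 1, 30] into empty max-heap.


Insert 2: [2]
Insert 23: [23, 2]
Insert 26: [26, 2, 23]
Insert 22: [26, 22, 23, 2]
Insert 1: [26, 22, 23, 2, 1]
Insert 30: [30, 22, 26, 2, 1, 23]

Final heap: [30, 22, 26, 2, 1, 23]


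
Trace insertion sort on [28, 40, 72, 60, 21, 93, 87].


Initial: [28, 40, 72, 60, 21, 93, 87]
Insert 40: [28, 40, 72, 60, 21, 93, 87]
Insert 72: [28, 40, 72, 60, 21, 93, 87]
Insert 60: [28, 40, 60, 72, 21, 93, 87]
Insert 21: [21, 28, 40, 60, 72, 93, 87]
Insert 93: [21, 28, 40, 60, 72, 93, 87]
Insert 87: [21, 28, 40, 60, 72, 87, 93]

Sorted: [21, 28, 40, 60, 72, 87, 93]


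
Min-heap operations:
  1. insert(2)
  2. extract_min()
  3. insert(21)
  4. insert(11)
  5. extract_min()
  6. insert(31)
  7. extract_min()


insert(2) -> [2]
extract_min()->2, []
insert(21) -> [21]
insert(11) -> [11, 21]
extract_min()->11, [21]
insert(31) -> [21, 31]
extract_min()->21, [31]

Final heap: [31]


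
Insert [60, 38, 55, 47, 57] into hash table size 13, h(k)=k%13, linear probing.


Insert 60: h=8 -> slot 8
Insert 38: h=12 -> slot 12
Insert 55: h=3 -> slot 3
Insert 47: h=8, 1 probes -> slot 9
Insert 57: h=5 -> slot 5

Table: [None, None, None, 55, None, 57, None, None, 60, 47, None, None, 38]


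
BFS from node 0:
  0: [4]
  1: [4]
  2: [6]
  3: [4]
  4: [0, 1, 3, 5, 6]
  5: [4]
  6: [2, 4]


Visit 0, enqueue [4]
Visit 4, enqueue [1, 3, 5, 6]
Visit 1, enqueue []
Visit 3, enqueue []
Visit 5, enqueue []
Visit 6, enqueue [2]
Visit 2, enqueue []

BFS order: [0, 4, 1, 3, 5, 6, 2]


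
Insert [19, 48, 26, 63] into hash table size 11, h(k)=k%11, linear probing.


Insert 19: h=8 -> slot 8
Insert 48: h=4 -> slot 4
Insert 26: h=4, 1 probes -> slot 5
Insert 63: h=8, 1 probes -> slot 9

Table: [None, None, None, None, 48, 26, None, None, 19, 63, None]


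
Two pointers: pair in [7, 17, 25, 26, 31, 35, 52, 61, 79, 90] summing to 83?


lo=0(7)+hi=9(90)=97
lo=0(7)+hi=8(79)=86
lo=0(7)+hi=7(61)=68
lo=1(17)+hi=7(61)=78
lo=2(25)+hi=7(61)=86
lo=2(25)+hi=6(52)=77
lo=3(26)+hi=6(52)=78
lo=4(31)+hi=6(52)=83

Yes: 31+52=83


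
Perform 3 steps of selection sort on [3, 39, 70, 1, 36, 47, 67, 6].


Initial: [3, 39, 70, 1, 36, 47, 67, 6]
Step 1: min=1 at 3
  Swap: [1, 39, 70, 3, 36, 47, 67, 6]
Step 2: min=3 at 3
  Swap: [1, 3, 70, 39, 36, 47, 67, 6]
Step 3: min=6 at 7
  Swap: [1, 3, 6, 39, 36, 47, 67, 70]

After 3 steps: [1, 3, 6, 39, 36, 47, 67, 70]


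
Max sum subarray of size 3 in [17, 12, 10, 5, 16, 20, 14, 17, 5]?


[0:3]: 39
[1:4]: 27
[2:5]: 31
[3:6]: 41
[4:7]: 50
[5:8]: 51
[6:9]: 36

Max: 51 at [5:8]


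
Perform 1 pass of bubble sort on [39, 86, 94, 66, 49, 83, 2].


Initial: [39, 86, 94, 66, 49, 83, 2]
Pass 1: [39, 86, 66, 49, 83, 2, 94] (4 swaps)

After 1 pass: [39, 86, 66, 49, 83, 2, 94]


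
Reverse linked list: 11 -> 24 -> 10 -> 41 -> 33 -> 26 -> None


Step 1: curr=11, set curr.next=prev(None) | reversed so far: 11
Step 2: curr=24, set curr.next=prev(11) | reversed so far: 24 -> 11
Step 3: curr=10, set curr.next=prev(24) | reversed so far: 10 -> 24 -> 11
Step 4: curr=41, set curr.next=prev(10) | reversed so far: 41 -> 10 -> 24 -> 11
Step 5: curr=33, set curr.next=prev(41) | reversed so far: 33 -> 41 -> 10 -> 24 -> 11
Step 6: curr=26, set curr.next=prev(33) | reversed so far: 26 -> 33 -> 41 -> 10 -> 24 -> 11

26 -> 33 -> 41 -> 10 -> 24 -> 11 -> None


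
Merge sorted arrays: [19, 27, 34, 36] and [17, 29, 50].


Take 17 from B
Take 19 from A
Take 27 from A
Take 29 from B
Take 34 from A
Take 36 from A

Merged: [17, 19, 27, 29, 34, 36, 50]


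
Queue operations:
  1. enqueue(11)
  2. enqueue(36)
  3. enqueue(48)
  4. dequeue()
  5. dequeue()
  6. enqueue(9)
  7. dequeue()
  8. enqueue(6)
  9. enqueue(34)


enqueue(11) -> [11]
enqueue(36) -> [11, 36]
enqueue(48) -> [11, 36, 48]
dequeue()->11, [36, 48]
dequeue()->36, [48]
enqueue(9) -> [48, 9]
dequeue()->48, [9]
enqueue(6) -> [9, 6]
enqueue(34) -> [9, 6, 34]

Final queue: [9, 6, 34]


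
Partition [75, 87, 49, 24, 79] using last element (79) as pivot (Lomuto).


Pivot: 79
  75 <= 79: advance i (no swap)
  49 <= 79: swap -> [75, 49, 87, 24, 79]
  24 <= 79: swap -> [75, 49, 24, 87, 79]
Place pivot at 3: [75, 49, 24, 79, 87]

Partitioned: [75, 49, 24, 79, 87]


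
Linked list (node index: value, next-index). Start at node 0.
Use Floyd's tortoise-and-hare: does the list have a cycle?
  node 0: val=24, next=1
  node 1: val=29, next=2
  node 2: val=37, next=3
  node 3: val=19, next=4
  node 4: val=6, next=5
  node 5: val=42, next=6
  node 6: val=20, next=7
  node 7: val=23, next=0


Floyd's tortoise (slow, +1) and hare (fast, +2):
  init: slow=0, fast=0
  step 1: slow=1, fast=2
  step 2: slow=2, fast=4
  step 3: slow=3, fast=6
  step 4: slow=4, fast=0
  step 5: slow=5, fast=2
  step 6: slow=6, fast=4
  step 7: slow=7, fast=6
  step 8: slow=0, fast=0
  slow == fast at node 0: cycle detected

Cycle: yes


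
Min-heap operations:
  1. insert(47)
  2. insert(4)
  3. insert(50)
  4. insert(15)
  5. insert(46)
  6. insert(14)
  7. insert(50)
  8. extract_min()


insert(47) -> [47]
insert(4) -> [4, 47]
insert(50) -> [4, 47, 50]
insert(15) -> [4, 15, 50, 47]
insert(46) -> [4, 15, 50, 47, 46]
insert(14) -> [4, 15, 14, 47, 46, 50]
insert(50) -> [4, 15, 14, 47, 46, 50, 50]
extract_min()->4, [14, 15, 50, 47, 46, 50]

Final heap: [14, 15, 50, 47, 46, 50]


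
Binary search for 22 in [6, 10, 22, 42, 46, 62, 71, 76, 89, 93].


Step 1: lo=0, hi=9, mid=4, val=46
Step 2: lo=0, hi=3, mid=1, val=10
Step 3: lo=2, hi=3, mid=2, val=22

Found at index 2


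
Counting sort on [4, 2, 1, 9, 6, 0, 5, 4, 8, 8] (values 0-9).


Input: [4, 2, 1, 9, 6, 0, 5, 4, 8, 8]
Counts: [1, 1, 1, 0, 2, 1, 1, 0, 2, 1]

Sorted: [0, 1, 2, 4, 4, 5, 6, 8, 8, 9]


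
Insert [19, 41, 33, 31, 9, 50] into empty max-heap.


Insert 19: [19]
Insert 41: [41, 19]
Insert 33: [41, 19, 33]
Insert 31: [41, 31, 33, 19]
Insert 9: [41, 31, 33, 19, 9]
Insert 50: [50, 31, 41, 19, 9, 33]

Final heap: [50, 31, 41, 19, 9, 33]


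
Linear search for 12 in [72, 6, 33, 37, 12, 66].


i=0: 72!=12
i=1: 6!=12
i=2: 33!=12
i=3: 37!=12
i=4: 12==12 found!

Found at 4, 5 comps


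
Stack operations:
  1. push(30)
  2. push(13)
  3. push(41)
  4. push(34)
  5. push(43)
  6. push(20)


push(30) -> [30]
push(13) -> [30, 13]
push(41) -> [30, 13, 41]
push(34) -> [30, 13, 41, 34]
push(43) -> [30, 13, 41, 34, 43]
push(20) -> [30, 13, 41, 34, 43, 20]

Final stack: [30, 13, 41, 34, 43, 20]


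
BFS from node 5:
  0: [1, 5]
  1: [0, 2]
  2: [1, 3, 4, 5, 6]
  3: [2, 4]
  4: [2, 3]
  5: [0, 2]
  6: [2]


Visit 5, enqueue [0, 2]
Visit 0, enqueue [1]
Visit 2, enqueue [3, 4, 6]
Visit 1, enqueue []
Visit 3, enqueue []
Visit 4, enqueue []
Visit 6, enqueue []

BFS order: [5, 0, 2, 1, 3, 4, 6]


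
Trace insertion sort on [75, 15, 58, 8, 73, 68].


Initial: [75, 15, 58, 8, 73, 68]
Insert 15: [15, 75, 58, 8, 73, 68]
Insert 58: [15, 58, 75, 8, 73, 68]
Insert 8: [8, 15, 58, 75, 73, 68]
Insert 73: [8, 15, 58, 73, 75, 68]
Insert 68: [8, 15, 58, 68, 73, 75]

Sorted: [8, 15, 58, 68, 73, 75]


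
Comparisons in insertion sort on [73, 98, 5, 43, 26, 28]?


Algorithm: insertion sort
Input: [73, 98, 5, 43, 26, 28]
Sorted: [5, 26, 28, 43, 73, 98]

14


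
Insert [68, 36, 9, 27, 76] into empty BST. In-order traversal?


Insert 68: root
Insert 36: L from 68
Insert 9: L from 68 -> L from 36
Insert 27: L from 68 -> L from 36 -> R from 9
Insert 76: R from 68

In-order: [9, 27, 36, 68, 76]


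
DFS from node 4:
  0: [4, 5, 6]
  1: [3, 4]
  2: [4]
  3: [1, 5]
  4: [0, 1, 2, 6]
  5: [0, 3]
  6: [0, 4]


Visit 4, push [6, 2, 1, 0]
Visit 0, push [6, 5]
Visit 5, push [3]
Visit 3, push [1]
Visit 1, push []
Visit 6, push []
Visit 2, push []

DFS order: [4, 0, 5, 3, 1, 6, 2]


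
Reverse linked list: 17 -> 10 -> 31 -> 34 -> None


Step 1: curr=17, set curr.next=prev(None) | reversed so far: 17
Step 2: curr=10, set curr.next=prev(17) | reversed so far: 10 -> 17
Step 3: curr=31, set curr.next=prev(10) | reversed so far: 31 -> 10 -> 17
Step 4: curr=34, set curr.next=prev(31) | reversed so far: 34 -> 31 -> 10 -> 17

34 -> 31 -> 10 -> 17 -> None


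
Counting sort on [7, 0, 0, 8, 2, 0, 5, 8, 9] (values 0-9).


Input: [7, 0, 0, 8, 2, 0, 5, 8, 9]
Counts: [3, 0, 1, 0, 0, 1, 0, 1, 2, 1]

Sorted: [0, 0, 0, 2, 5, 7, 8, 8, 9]


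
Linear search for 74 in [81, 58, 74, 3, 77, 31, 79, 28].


i=0: 81!=74
i=1: 58!=74
i=2: 74==74 found!

Found at 2, 3 comps


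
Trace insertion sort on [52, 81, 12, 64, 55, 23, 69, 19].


Initial: [52, 81, 12, 64, 55, 23, 69, 19]
Insert 81: [52, 81, 12, 64, 55, 23, 69, 19]
Insert 12: [12, 52, 81, 64, 55, 23, 69, 19]
Insert 64: [12, 52, 64, 81, 55, 23, 69, 19]
Insert 55: [12, 52, 55, 64, 81, 23, 69, 19]
Insert 23: [12, 23, 52, 55, 64, 81, 69, 19]
Insert 69: [12, 23, 52, 55, 64, 69, 81, 19]
Insert 19: [12, 19, 23, 52, 55, 64, 69, 81]

Sorted: [12, 19, 23, 52, 55, 64, 69, 81]


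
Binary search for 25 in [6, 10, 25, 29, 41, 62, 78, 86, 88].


Step 1: lo=0, hi=8, mid=4, val=41
Step 2: lo=0, hi=3, mid=1, val=10
Step 3: lo=2, hi=3, mid=2, val=25

Found at index 2


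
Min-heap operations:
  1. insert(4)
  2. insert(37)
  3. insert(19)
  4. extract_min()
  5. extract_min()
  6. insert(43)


insert(4) -> [4]
insert(37) -> [4, 37]
insert(19) -> [4, 37, 19]
extract_min()->4, [19, 37]
extract_min()->19, [37]
insert(43) -> [37, 43]

Final heap: [37, 43]


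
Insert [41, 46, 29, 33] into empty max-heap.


Insert 41: [41]
Insert 46: [46, 41]
Insert 29: [46, 41, 29]
Insert 33: [46, 41, 29, 33]

Final heap: [46, 41, 29, 33]


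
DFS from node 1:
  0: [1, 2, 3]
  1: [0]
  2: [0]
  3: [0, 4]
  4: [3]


Visit 1, push [0]
Visit 0, push [3, 2]
Visit 2, push []
Visit 3, push [4]
Visit 4, push []

DFS order: [1, 0, 2, 3, 4]


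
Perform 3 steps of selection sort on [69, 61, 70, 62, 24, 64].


Initial: [69, 61, 70, 62, 24, 64]
Step 1: min=24 at 4
  Swap: [24, 61, 70, 62, 69, 64]
Step 2: min=61 at 1
  Swap: [24, 61, 70, 62, 69, 64]
Step 3: min=62 at 3
  Swap: [24, 61, 62, 70, 69, 64]

After 3 steps: [24, 61, 62, 70, 69, 64]


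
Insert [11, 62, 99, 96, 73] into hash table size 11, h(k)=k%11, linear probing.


Insert 11: h=0 -> slot 0
Insert 62: h=7 -> slot 7
Insert 99: h=0, 1 probes -> slot 1
Insert 96: h=8 -> slot 8
Insert 73: h=7, 2 probes -> slot 9

Table: [11, 99, None, None, None, None, None, 62, 96, 73, None]


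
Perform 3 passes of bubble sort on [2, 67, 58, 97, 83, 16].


Initial: [2, 67, 58, 97, 83, 16]
Pass 1: [2, 58, 67, 83, 16, 97] (3 swaps)
Pass 2: [2, 58, 67, 16, 83, 97] (1 swaps)
Pass 3: [2, 58, 16, 67, 83, 97] (1 swaps)

After 3 passes: [2, 58, 16, 67, 83, 97]


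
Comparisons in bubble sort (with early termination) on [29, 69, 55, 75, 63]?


Algorithm: bubble sort (with early termination)
Input: [29, 69, 55, 75, 63]
Sorted: [29, 55, 63, 69, 75]

9


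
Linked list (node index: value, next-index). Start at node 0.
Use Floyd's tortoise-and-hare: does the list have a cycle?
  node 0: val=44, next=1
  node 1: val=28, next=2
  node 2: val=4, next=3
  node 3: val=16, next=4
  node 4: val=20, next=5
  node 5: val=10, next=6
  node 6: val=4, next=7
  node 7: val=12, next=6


Floyd's tortoise (slow, +1) and hare (fast, +2):
  init: slow=0, fast=0
  step 1: slow=1, fast=2
  step 2: slow=2, fast=4
  step 3: slow=3, fast=6
  step 4: slow=4, fast=6
  step 5: slow=5, fast=6
  step 6: slow=6, fast=6
  slow == fast at node 6: cycle detected

Cycle: yes


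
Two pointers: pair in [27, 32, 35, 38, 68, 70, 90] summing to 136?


lo=0(27)+hi=6(90)=117
lo=1(32)+hi=6(90)=122
lo=2(35)+hi=6(90)=125
lo=3(38)+hi=6(90)=128
lo=4(68)+hi=6(90)=158
lo=4(68)+hi=5(70)=138

No pair found


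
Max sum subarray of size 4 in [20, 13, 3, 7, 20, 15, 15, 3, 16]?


[0:4]: 43
[1:5]: 43
[2:6]: 45
[3:7]: 57
[4:8]: 53
[5:9]: 49

Max: 57 at [3:7]


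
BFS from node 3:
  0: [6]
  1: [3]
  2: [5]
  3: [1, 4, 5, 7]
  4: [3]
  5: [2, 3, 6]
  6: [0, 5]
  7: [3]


Visit 3, enqueue [1, 4, 5, 7]
Visit 1, enqueue []
Visit 4, enqueue []
Visit 5, enqueue [2, 6]
Visit 7, enqueue []
Visit 2, enqueue []
Visit 6, enqueue [0]
Visit 0, enqueue []

BFS order: [3, 1, 4, 5, 7, 2, 6, 0]


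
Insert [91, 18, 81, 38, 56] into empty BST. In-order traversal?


Insert 91: root
Insert 18: L from 91
Insert 81: L from 91 -> R from 18
Insert 38: L from 91 -> R from 18 -> L from 81
Insert 56: L from 91 -> R from 18 -> L from 81 -> R from 38

In-order: [18, 38, 56, 81, 91]


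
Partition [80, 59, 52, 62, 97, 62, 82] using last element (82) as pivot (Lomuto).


Pivot: 82
  80 <= 82: advance i (no swap)
  59 <= 82: advance i (no swap)
  52 <= 82: advance i (no swap)
  62 <= 82: advance i (no swap)
  62 <= 82: swap -> [80, 59, 52, 62, 62, 97, 82]
Place pivot at 5: [80, 59, 52, 62, 62, 82, 97]

Partitioned: [80, 59, 52, 62, 62, 82, 97]


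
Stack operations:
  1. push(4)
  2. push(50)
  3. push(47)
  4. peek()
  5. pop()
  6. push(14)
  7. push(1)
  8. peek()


push(4) -> [4]
push(50) -> [4, 50]
push(47) -> [4, 50, 47]
peek()->47
pop()->47, [4, 50]
push(14) -> [4, 50, 14]
push(1) -> [4, 50, 14, 1]
peek()->1

Final stack: [4, 50, 14, 1]


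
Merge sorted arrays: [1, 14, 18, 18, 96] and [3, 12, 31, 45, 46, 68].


Take 1 from A
Take 3 from B
Take 12 from B
Take 14 from A
Take 18 from A
Take 18 from A
Take 31 from B
Take 45 from B
Take 46 from B
Take 68 from B

Merged: [1, 3, 12, 14, 18, 18, 31, 45, 46, 68, 96]


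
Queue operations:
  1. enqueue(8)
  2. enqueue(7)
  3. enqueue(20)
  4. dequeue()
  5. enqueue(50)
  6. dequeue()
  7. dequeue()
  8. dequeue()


enqueue(8) -> [8]
enqueue(7) -> [8, 7]
enqueue(20) -> [8, 7, 20]
dequeue()->8, [7, 20]
enqueue(50) -> [7, 20, 50]
dequeue()->7, [20, 50]
dequeue()->20, [50]
dequeue()->50, []

Final queue: []


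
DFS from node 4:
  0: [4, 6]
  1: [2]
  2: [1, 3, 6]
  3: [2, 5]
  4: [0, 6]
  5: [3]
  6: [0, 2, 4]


Visit 4, push [6, 0]
Visit 0, push [6]
Visit 6, push [2]
Visit 2, push [3, 1]
Visit 1, push []
Visit 3, push [5]
Visit 5, push []

DFS order: [4, 0, 6, 2, 1, 3, 5]


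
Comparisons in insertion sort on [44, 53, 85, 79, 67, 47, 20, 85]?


Algorithm: insertion sort
Input: [44, 53, 85, 79, 67, 47, 20, 85]
Sorted: [20, 44, 47, 53, 67, 79, 85, 85]

19


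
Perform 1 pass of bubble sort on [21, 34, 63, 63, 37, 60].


Initial: [21, 34, 63, 63, 37, 60]
Pass 1: [21, 34, 63, 37, 60, 63] (2 swaps)

After 1 pass: [21, 34, 63, 37, 60, 63]


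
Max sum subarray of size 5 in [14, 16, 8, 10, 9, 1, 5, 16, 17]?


[0:5]: 57
[1:6]: 44
[2:7]: 33
[3:8]: 41
[4:9]: 48

Max: 57 at [0:5]


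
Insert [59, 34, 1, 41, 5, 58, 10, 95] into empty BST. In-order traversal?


Insert 59: root
Insert 34: L from 59
Insert 1: L from 59 -> L from 34
Insert 41: L from 59 -> R from 34
Insert 5: L from 59 -> L from 34 -> R from 1
Insert 58: L from 59 -> R from 34 -> R from 41
Insert 10: L from 59 -> L from 34 -> R from 1 -> R from 5
Insert 95: R from 59

In-order: [1, 5, 10, 34, 41, 58, 59, 95]


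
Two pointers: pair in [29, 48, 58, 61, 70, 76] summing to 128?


lo=0(29)+hi=5(76)=105
lo=1(48)+hi=5(76)=124
lo=2(58)+hi=5(76)=134
lo=2(58)+hi=4(70)=128

Yes: 58+70=128


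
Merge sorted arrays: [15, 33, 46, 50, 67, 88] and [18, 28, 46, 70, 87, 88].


Take 15 from A
Take 18 from B
Take 28 from B
Take 33 from A
Take 46 from A
Take 46 from B
Take 50 from A
Take 67 from A
Take 70 from B
Take 87 from B
Take 88 from A

Merged: [15, 18, 28, 33, 46, 46, 50, 67, 70, 87, 88, 88]


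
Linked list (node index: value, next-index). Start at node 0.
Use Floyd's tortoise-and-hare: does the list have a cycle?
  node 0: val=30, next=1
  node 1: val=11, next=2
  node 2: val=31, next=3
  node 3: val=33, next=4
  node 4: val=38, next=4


Floyd's tortoise (slow, +1) and hare (fast, +2):
  init: slow=0, fast=0
  step 1: slow=1, fast=2
  step 2: slow=2, fast=4
  step 3: slow=3, fast=4
  step 4: slow=4, fast=4
  slow == fast at node 4: cycle detected

Cycle: yes


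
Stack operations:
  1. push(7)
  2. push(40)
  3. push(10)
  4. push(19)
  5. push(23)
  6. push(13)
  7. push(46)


push(7) -> [7]
push(40) -> [7, 40]
push(10) -> [7, 40, 10]
push(19) -> [7, 40, 10, 19]
push(23) -> [7, 40, 10, 19, 23]
push(13) -> [7, 40, 10, 19, 23, 13]
push(46) -> [7, 40, 10, 19, 23, 13, 46]

Final stack: [7, 40, 10, 19, 23, 13, 46]


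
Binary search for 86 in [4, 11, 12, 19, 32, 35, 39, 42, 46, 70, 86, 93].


Step 1: lo=0, hi=11, mid=5, val=35
Step 2: lo=6, hi=11, mid=8, val=46
Step 3: lo=9, hi=11, mid=10, val=86

Found at index 10


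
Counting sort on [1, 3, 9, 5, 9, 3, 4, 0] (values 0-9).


Input: [1, 3, 9, 5, 9, 3, 4, 0]
Counts: [1, 1, 0, 2, 1, 1, 0, 0, 0, 2]

Sorted: [0, 1, 3, 3, 4, 5, 9, 9]


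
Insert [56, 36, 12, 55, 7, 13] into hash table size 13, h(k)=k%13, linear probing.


Insert 56: h=4 -> slot 4
Insert 36: h=10 -> slot 10
Insert 12: h=12 -> slot 12
Insert 55: h=3 -> slot 3
Insert 7: h=7 -> slot 7
Insert 13: h=0 -> slot 0

Table: [13, None, None, 55, 56, None, None, 7, None, None, 36, None, 12]


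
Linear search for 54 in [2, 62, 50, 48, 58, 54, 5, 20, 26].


i=0: 2!=54
i=1: 62!=54
i=2: 50!=54
i=3: 48!=54
i=4: 58!=54
i=5: 54==54 found!

Found at 5, 6 comps


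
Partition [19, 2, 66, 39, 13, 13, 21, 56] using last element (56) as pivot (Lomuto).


Pivot: 56
  19 <= 56: advance i (no swap)
  2 <= 56: advance i (no swap)
  39 <= 56: swap -> [19, 2, 39, 66, 13, 13, 21, 56]
  13 <= 56: swap -> [19, 2, 39, 13, 66, 13, 21, 56]
  13 <= 56: swap -> [19, 2, 39, 13, 13, 66, 21, 56]
  21 <= 56: swap -> [19, 2, 39, 13, 13, 21, 66, 56]
Place pivot at 6: [19, 2, 39, 13, 13, 21, 56, 66]

Partitioned: [19, 2, 39, 13, 13, 21, 56, 66]


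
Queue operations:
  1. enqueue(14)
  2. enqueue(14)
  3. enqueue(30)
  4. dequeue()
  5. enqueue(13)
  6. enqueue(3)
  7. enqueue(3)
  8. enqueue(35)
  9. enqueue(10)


enqueue(14) -> [14]
enqueue(14) -> [14, 14]
enqueue(30) -> [14, 14, 30]
dequeue()->14, [14, 30]
enqueue(13) -> [14, 30, 13]
enqueue(3) -> [14, 30, 13, 3]
enqueue(3) -> [14, 30, 13, 3, 3]
enqueue(35) -> [14, 30, 13, 3, 3, 35]
enqueue(10) -> [14, 30, 13, 3, 3, 35, 10]

Final queue: [14, 30, 13, 3, 3, 35, 10]


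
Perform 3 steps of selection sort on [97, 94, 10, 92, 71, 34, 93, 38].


Initial: [97, 94, 10, 92, 71, 34, 93, 38]
Step 1: min=10 at 2
  Swap: [10, 94, 97, 92, 71, 34, 93, 38]
Step 2: min=34 at 5
  Swap: [10, 34, 97, 92, 71, 94, 93, 38]
Step 3: min=38 at 7
  Swap: [10, 34, 38, 92, 71, 94, 93, 97]

After 3 steps: [10, 34, 38, 92, 71, 94, 93, 97]


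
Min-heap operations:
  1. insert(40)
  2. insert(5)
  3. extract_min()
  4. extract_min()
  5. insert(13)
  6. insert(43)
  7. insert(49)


insert(40) -> [40]
insert(5) -> [5, 40]
extract_min()->5, [40]
extract_min()->40, []
insert(13) -> [13]
insert(43) -> [13, 43]
insert(49) -> [13, 43, 49]

Final heap: [13, 43, 49]


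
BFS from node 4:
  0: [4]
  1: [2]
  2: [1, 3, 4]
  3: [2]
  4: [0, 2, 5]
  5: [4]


Visit 4, enqueue [0, 2, 5]
Visit 0, enqueue []
Visit 2, enqueue [1, 3]
Visit 5, enqueue []
Visit 1, enqueue []
Visit 3, enqueue []

BFS order: [4, 0, 2, 5, 1, 3]


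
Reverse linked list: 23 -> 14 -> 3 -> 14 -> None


Step 1: curr=23, set curr.next=prev(None) | reversed so far: 23
Step 2: curr=14, set curr.next=prev(23) | reversed so far: 14 -> 23
Step 3: curr=3, set curr.next=prev(14) | reversed so far: 3 -> 14 -> 23
Step 4: curr=14, set curr.next=prev(3) | reversed so far: 14 -> 3 -> 14 -> 23

14 -> 3 -> 14 -> 23 -> None


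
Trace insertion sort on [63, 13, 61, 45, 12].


Initial: [63, 13, 61, 45, 12]
Insert 13: [13, 63, 61, 45, 12]
Insert 61: [13, 61, 63, 45, 12]
Insert 45: [13, 45, 61, 63, 12]
Insert 12: [12, 13, 45, 61, 63]

Sorted: [12, 13, 45, 61, 63]


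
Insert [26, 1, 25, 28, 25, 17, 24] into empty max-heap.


Insert 26: [26]
Insert 1: [26, 1]
Insert 25: [26, 1, 25]
Insert 28: [28, 26, 25, 1]
Insert 25: [28, 26, 25, 1, 25]
Insert 17: [28, 26, 25, 1, 25, 17]
Insert 24: [28, 26, 25, 1, 25, 17, 24]

Final heap: [28, 26, 25, 1, 25, 17, 24]


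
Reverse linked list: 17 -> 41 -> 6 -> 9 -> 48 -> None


Step 1: curr=17, set curr.next=prev(None) | reversed so far: 17
Step 2: curr=41, set curr.next=prev(17) | reversed so far: 41 -> 17
Step 3: curr=6, set curr.next=prev(41) | reversed so far: 6 -> 41 -> 17
Step 4: curr=9, set curr.next=prev(6) | reversed so far: 9 -> 6 -> 41 -> 17
Step 5: curr=48, set curr.next=prev(9) | reversed so far: 48 -> 9 -> 6 -> 41 -> 17

48 -> 9 -> 6 -> 41 -> 17 -> None


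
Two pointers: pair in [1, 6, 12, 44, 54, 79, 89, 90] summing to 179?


lo=0(1)+hi=7(90)=91
lo=1(6)+hi=7(90)=96
lo=2(12)+hi=7(90)=102
lo=3(44)+hi=7(90)=134
lo=4(54)+hi=7(90)=144
lo=5(79)+hi=7(90)=169
lo=6(89)+hi=7(90)=179

Yes: 89+90=179


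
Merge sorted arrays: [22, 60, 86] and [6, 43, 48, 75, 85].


Take 6 from B
Take 22 from A
Take 43 from B
Take 48 from B
Take 60 from A
Take 75 from B
Take 85 from B

Merged: [6, 22, 43, 48, 60, 75, 85, 86]


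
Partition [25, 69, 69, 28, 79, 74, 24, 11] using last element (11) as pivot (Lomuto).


Pivot: 11
Place pivot at 0: [11, 69, 69, 28, 79, 74, 24, 25]

Partitioned: [11, 69, 69, 28, 79, 74, 24, 25]


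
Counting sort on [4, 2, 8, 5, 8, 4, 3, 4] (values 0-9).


Input: [4, 2, 8, 5, 8, 4, 3, 4]
Counts: [0, 0, 1, 1, 3, 1, 0, 0, 2, 0]

Sorted: [2, 3, 4, 4, 4, 5, 8, 8]


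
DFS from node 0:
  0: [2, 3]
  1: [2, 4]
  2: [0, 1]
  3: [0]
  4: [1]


Visit 0, push [3, 2]
Visit 2, push [1]
Visit 1, push [4]
Visit 4, push []
Visit 3, push []

DFS order: [0, 2, 1, 4, 3]


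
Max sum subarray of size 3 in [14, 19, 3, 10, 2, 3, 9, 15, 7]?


[0:3]: 36
[1:4]: 32
[2:5]: 15
[3:6]: 15
[4:7]: 14
[5:8]: 27
[6:9]: 31

Max: 36 at [0:3]


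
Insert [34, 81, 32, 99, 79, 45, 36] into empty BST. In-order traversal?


Insert 34: root
Insert 81: R from 34
Insert 32: L from 34
Insert 99: R from 34 -> R from 81
Insert 79: R from 34 -> L from 81
Insert 45: R from 34 -> L from 81 -> L from 79
Insert 36: R from 34 -> L from 81 -> L from 79 -> L from 45

In-order: [32, 34, 36, 45, 79, 81, 99]


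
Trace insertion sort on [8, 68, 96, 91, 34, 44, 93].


Initial: [8, 68, 96, 91, 34, 44, 93]
Insert 68: [8, 68, 96, 91, 34, 44, 93]
Insert 96: [8, 68, 96, 91, 34, 44, 93]
Insert 91: [8, 68, 91, 96, 34, 44, 93]
Insert 34: [8, 34, 68, 91, 96, 44, 93]
Insert 44: [8, 34, 44, 68, 91, 96, 93]
Insert 93: [8, 34, 44, 68, 91, 93, 96]

Sorted: [8, 34, 44, 68, 91, 93, 96]


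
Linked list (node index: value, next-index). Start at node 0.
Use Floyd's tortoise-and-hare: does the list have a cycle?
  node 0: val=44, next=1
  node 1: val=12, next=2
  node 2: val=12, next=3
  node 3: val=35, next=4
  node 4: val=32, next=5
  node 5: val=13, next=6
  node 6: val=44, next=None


Floyd's tortoise (slow, +1) and hare (fast, +2):
  init: slow=0, fast=0
  step 1: slow=1, fast=2
  step 2: slow=2, fast=4
  step 3: slow=3, fast=6
  step 4: fast -> None, no cycle

Cycle: no


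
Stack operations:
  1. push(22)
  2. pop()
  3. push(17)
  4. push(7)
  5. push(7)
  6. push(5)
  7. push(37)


push(22) -> [22]
pop()->22, []
push(17) -> [17]
push(7) -> [17, 7]
push(7) -> [17, 7, 7]
push(5) -> [17, 7, 7, 5]
push(37) -> [17, 7, 7, 5, 37]

Final stack: [17, 7, 7, 5, 37]


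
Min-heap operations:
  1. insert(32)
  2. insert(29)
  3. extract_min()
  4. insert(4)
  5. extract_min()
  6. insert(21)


insert(32) -> [32]
insert(29) -> [29, 32]
extract_min()->29, [32]
insert(4) -> [4, 32]
extract_min()->4, [32]
insert(21) -> [21, 32]

Final heap: [21, 32]


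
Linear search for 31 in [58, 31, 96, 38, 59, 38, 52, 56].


i=0: 58!=31
i=1: 31==31 found!

Found at 1, 2 comps


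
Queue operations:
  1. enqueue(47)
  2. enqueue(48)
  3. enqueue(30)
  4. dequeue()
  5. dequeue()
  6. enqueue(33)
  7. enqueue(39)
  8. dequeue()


enqueue(47) -> [47]
enqueue(48) -> [47, 48]
enqueue(30) -> [47, 48, 30]
dequeue()->47, [48, 30]
dequeue()->48, [30]
enqueue(33) -> [30, 33]
enqueue(39) -> [30, 33, 39]
dequeue()->30, [33, 39]

Final queue: [33, 39]


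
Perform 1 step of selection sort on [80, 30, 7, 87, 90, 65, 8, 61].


Initial: [80, 30, 7, 87, 90, 65, 8, 61]
Step 1: min=7 at 2
  Swap: [7, 30, 80, 87, 90, 65, 8, 61]

After 1 step: [7, 30, 80, 87, 90, 65, 8, 61]


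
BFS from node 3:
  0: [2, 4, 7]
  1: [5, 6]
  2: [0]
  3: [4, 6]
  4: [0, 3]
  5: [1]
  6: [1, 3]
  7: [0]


Visit 3, enqueue [4, 6]
Visit 4, enqueue [0]
Visit 6, enqueue [1]
Visit 0, enqueue [2, 7]
Visit 1, enqueue [5]
Visit 2, enqueue []
Visit 7, enqueue []
Visit 5, enqueue []

BFS order: [3, 4, 6, 0, 1, 2, 7, 5]


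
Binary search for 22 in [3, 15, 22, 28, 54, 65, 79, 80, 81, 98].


Step 1: lo=0, hi=9, mid=4, val=54
Step 2: lo=0, hi=3, mid=1, val=15
Step 3: lo=2, hi=3, mid=2, val=22

Found at index 2


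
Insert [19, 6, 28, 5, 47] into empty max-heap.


Insert 19: [19]
Insert 6: [19, 6]
Insert 28: [28, 6, 19]
Insert 5: [28, 6, 19, 5]
Insert 47: [47, 28, 19, 5, 6]

Final heap: [47, 28, 19, 5, 6]


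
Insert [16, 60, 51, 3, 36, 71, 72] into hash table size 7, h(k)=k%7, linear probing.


Insert 16: h=2 -> slot 2
Insert 60: h=4 -> slot 4
Insert 51: h=2, 1 probes -> slot 3
Insert 3: h=3, 2 probes -> slot 5
Insert 36: h=1 -> slot 1
Insert 71: h=1, 5 probes -> slot 6
Insert 72: h=2, 5 probes -> slot 0

Table: [72, 36, 16, 51, 60, 3, 71]


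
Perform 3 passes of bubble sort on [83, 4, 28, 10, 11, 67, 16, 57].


Initial: [83, 4, 28, 10, 11, 67, 16, 57]
Pass 1: [4, 28, 10, 11, 67, 16, 57, 83] (7 swaps)
Pass 2: [4, 10, 11, 28, 16, 57, 67, 83] (4 swaps)
Pass 3: [4, 10, 11, 16, 28, 57, 67, 83] (1 swaps)

After 3 passes: [4, 10, 11, 16, 28, 57, 67, 83]


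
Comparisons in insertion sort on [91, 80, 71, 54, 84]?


Algorithm: insertion sort
Input: [91, 80, 71, 54, 84]
Sorted: [54, 71, 80, 84, 91]

8


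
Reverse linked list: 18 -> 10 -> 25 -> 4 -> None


Step 1: curr=18, set curr.next=prev(None) | reversed so far: 18
Step 2: curr=10, set curr.next=prev(18) | reversed so far: 10 -> 18
Step 3: curr=25, set curr.next=prev(10) | reversed so far: 25 -> 10 -> 18
Step 4: curr=4, set curr.next=prev(25) | reversed so far: 4 -> 25 -> 10 -> 18

4 -> 25 -> 10 -> 18 -> None


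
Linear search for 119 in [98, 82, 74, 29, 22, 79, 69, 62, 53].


i=0: 98!=119
i=1: 82!=119
i=2: 74!=119
i=3: 29!=119
i=4: 22!=119
i=5: 79!=119
i=6: 69!=119
i=7: 62!=119
i=8: 53!=119

Not found, 9 comps


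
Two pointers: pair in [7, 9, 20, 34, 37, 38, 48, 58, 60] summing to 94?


lo=0(7)+hi=8(60)=67
lo=1(9)+hi=8(60)=69
lo=2(20)+hi=8(60)=80
lo=3(34)+hi=8(60)=94

Yes: 34+60=94


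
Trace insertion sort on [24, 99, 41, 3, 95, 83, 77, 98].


Initial: [24, 99, 41, 3, 95, 83, 77, 98]
Insert 99: [24, 99, 41, 3, 95, 83, 77, 98]
Insert 41: [24, 41, 99, 3, 95, 83, 77, 98]
Insert 3: [3, 24, 41, 99, 95, 83, 77, 98]
Insert 95: [3, 24, 41, 95, 99, 83, 77, 98]
Insert 83: [3, 24, 41, 83, 95, 99, 77, 98]
Insert 77: [3, 24, 41, 77, 83, 95, 99, 98]
Insert 98: [3, 24, 41, 77, 83, 95, 98, 99]

Sorted: [3, 24, 41, 77, 83, 95, 98, 99]


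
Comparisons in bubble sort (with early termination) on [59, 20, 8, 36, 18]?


Algorithm: bubble sort (with early termination)
Input: [59, 20, 8, 36, 18]
Sorted: [8, 18, 20, 36, 59]

10


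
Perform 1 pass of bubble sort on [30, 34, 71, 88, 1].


Initial: [30, 34, 71, 88, 1]
Pass 1: [30, 34, 71, 1, 88] (1 swaps)

After 1 pass: [30, 34, 71, 1, 88]


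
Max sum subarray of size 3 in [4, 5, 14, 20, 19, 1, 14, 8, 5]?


[0:3]: 23
[1:4]: 39
[2:5]: 53
[3:6]: 40
[4:7]: 34
[5:8]: 23
[6:9]: 27

Max: 53 at [2:5]


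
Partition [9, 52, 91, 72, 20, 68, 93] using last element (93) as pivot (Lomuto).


Pivot: 93
  9 <= 93: advance i (no swap)
  52 <= 93: advance i (no swap)
  91 <= 93: advance i (no swap)
  72 <= 93: advance i (no swap)
  20 <= 93: advance i (no swap)
  68 <= 93: advance i (no swap)
Place pivot at 6: [9, 52, 91, 72, 20, 68, 93]

Partitioned: [9, 52, 91, 72, 20, 68, 93]


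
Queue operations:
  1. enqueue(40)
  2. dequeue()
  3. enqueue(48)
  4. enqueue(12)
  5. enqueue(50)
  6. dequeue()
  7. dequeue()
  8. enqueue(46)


enqueue(40) -> [40]
dequeue()->40, []
enqueue(48) -> [48]
enqueue(12) -> [48, 12]
enqueue(50) -> [48, 12, 50]
dequeue()->48, [12, 50]
dequeue()->12, [50]
enqueue(46) -> [50, 46]

Final queue: [50, 46]


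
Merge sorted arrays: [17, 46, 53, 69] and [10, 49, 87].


Take 10 from B
Take 17 from A
Take 46 from A
Take 49 from B
Take 53 from A
Take 69 from A

Merged: [10, 17, 46, 49, 53, 69, 87]


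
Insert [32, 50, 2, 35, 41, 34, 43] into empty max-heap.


Insert 32: [32]
Insert 50: [50, 32]
Insert 2: [50, 32, 2]
Insert 35: [50, 35, 2, 32]
Insert 41: [50, 41, 2, 32, 35]
Insert 34: [50, 41, 34, 32, 35, 2]
Insert 43: [50, 41, 43, 32, 35, 2, 34]

Final heap: [50, 41, 43, 32, 35, 2, 34]


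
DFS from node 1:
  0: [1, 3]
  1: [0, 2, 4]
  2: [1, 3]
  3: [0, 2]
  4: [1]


Visit 1, push [4, 2, 0]
Visit 0, push [3]
Visit 3, push [2]
Visit 2, push []
Visit 4, push []

DFS order: [1, 0, 3, 2, 4]


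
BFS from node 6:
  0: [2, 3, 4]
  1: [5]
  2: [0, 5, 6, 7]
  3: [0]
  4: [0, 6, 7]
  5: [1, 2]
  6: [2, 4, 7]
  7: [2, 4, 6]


Visit 6, enqueue [2, 4, 7]
Visit 2, enqueue [0, 5]
Visit 4, enqueue []
Visit 7, enqueue []
Visit 0, enqueue [3]
Visit 5, enqueue [1]
Visit 3, enqueue []
Visit 1, enqueue []

BFS order: [6, 2, 4, 7, 0, 5, 3, 1]


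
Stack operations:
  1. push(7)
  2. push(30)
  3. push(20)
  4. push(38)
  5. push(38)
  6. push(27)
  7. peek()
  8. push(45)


push(7) -> [7]
push(30) -> [7, 30]
push(20) -> [7, 30, 20]
push(38) -> [7, 30, 20, 38]
push(38) -> [7, 30, 20, 38, 38]
push(27) -> [7, 30, 20, 38, 38, 27]
peek()->27
push(45) -> [7, 30, 20, 38, 38, 27, 45]

Final stack: [7, 30, 20, 38, 38, 27, 45]


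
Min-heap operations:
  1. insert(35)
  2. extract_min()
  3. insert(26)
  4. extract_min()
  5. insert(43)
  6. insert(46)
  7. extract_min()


insert(35) -> [35]
extract_min()->35, []
insert(26) -> [26]
extract_min()->26, []
insert(43) -> [43]
insert(46) -> [43, 46]
extract_min()->43, [46]

Final heap: [46]


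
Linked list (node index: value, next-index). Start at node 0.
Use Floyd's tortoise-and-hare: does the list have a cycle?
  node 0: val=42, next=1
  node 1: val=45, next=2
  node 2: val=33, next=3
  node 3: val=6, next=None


Floyd's tortoise (slow, +1) and hare (fast, +2):
  init: slow=0, fast=0
  step 1: slow=1, fast=2
  step 2: fast 2->3->None, no cycle

Cycle: no


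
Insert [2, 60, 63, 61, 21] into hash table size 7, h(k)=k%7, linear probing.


Insert 2: h=2 -> slot 2
Insert 60: h=4 -> slot 4
Insert 63: h=0 -> slot 0
Insert 61: h=5 -> slot 5
Insert 21: h=0, 1 probes -> slot 1

Table: [63, 21, 2, None, 60, 61, None]


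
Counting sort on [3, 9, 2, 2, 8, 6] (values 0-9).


Input: [3, 9, 2, 2, 8, 6]
Counts: [0, 0, 2, 1, 0, 0, 1, 0, 1, 1]

Sorted: [2, 2, 3, 6, 8, 9]


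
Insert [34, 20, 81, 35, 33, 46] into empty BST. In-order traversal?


Insert 34: root
Insert 20: L from 34
Insert 81: R from 34
Insert 35: R from 34 -> L from 81
Insert 33: L from 34 -> R from 20
Insert 46: R from 34 -> L from 81 -> R from 35

In-order: [20, 33, 34, 35, 46, 81]


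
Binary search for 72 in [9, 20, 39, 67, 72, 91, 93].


Step 1: lo=0, hi=6, mid=3, val=67
Step 2: lo=4, hi=6, mid=5, val=91
Step 3: lo=4, hi=4, mid=4, val=72

Found at index 4


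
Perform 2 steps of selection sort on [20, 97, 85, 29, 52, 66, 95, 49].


Initial: [20, 97, 85, 29, 52, 66, 95, 49]
Step 1: min=20 at 0
  Swap: [20, 97, 85, 29, 52, 66, 95, 49]
Step 2: min=29 at 3
  Swap: [20, 29, 85, 97, 52, 66, 95, 49]

After 2 steps: [20, 29, 85, 97, 52, 66, 95, 49]


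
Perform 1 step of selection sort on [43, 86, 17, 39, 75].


Initial: [43, 86, 17, 39, 75]
Step 1: min=17 at 2
  Swap: [17, 86, 43, 39, 75]

After 1 step: [17, 86, 43, 39, 75]
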